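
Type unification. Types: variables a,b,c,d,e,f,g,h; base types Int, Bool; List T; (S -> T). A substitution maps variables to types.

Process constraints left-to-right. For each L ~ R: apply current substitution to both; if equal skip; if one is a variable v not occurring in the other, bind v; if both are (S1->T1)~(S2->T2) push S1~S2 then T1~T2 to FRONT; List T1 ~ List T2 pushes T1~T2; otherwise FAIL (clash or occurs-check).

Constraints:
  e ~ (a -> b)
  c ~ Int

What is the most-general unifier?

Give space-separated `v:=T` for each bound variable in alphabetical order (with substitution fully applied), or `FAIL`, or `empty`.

Answer: c:=Int e:=(a -> b)

Derivation:
step 1: unify e ~ (a -> b)  [subst: {-} | 1 pending]
  bind e := (a -> b)
step 2: unify c ~ Int  [subst: {e:=(a -> b)} | 0 pending]
  bind c := Int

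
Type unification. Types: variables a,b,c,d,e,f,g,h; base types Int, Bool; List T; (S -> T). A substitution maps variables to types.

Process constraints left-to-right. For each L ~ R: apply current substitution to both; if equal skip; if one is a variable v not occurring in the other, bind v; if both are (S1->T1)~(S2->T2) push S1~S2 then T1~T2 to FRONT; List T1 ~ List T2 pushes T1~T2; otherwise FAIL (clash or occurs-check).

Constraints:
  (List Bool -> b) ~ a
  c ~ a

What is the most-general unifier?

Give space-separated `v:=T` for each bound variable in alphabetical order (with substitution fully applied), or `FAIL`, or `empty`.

step 1: unify (List Bool -> b) ~ a  [subst: {-} | 1 pending]
  bind a := (List Bool -> b)
step 2: unify c ~ (List Bool -> b)  [subst: {a:=(List Bool -> b)} | 0 pending]
  bind c := (List Bool -> b)

Answer: a:=(List Bool -> b) c:=(List Bool -> b)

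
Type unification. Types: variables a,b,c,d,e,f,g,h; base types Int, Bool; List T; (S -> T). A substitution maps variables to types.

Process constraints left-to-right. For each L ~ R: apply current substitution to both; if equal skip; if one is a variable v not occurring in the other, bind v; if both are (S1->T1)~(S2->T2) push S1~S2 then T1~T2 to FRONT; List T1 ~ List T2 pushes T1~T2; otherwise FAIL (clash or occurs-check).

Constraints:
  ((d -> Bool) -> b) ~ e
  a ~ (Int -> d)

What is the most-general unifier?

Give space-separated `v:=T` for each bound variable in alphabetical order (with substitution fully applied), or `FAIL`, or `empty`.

Answer: a:=(Int -> d) e:=((d -> Bool) -> b)

Derivation:
step 1: unify ((d -> Bool) -> b) ~ e  [subst: {-} | 1 pending]
  bind e := ((d -> Bool) -> b)
step 2: unify a ~ (Int -> d)  [subst: {e:=((d -> Bool) -> b)} | 0 pending]
  bind a := (Int -> d)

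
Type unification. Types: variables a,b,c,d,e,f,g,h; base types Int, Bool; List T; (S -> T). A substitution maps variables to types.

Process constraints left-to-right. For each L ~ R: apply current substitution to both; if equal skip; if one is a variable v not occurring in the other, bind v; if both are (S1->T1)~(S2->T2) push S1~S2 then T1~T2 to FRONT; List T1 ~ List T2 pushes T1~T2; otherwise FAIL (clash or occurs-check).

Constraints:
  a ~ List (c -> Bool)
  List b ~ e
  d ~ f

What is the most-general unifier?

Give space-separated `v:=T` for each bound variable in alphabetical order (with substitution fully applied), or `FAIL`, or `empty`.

step 1: unify a ~ List (c -> Bool)  [subst: {-} | 2 pending]
  bind a := List (c -> Bool)
step 2: unify List b ~ e  [subst: {a:=List (c -> Bool)} | 1 pending]
  bind e := List b
step 3: unify d ~ f  [subst: {a:=List (c -> Bool), e:=List b} | 0 pending]
  bind d := f

Answer: a:=List (c -> Bool) d:=f e:=List b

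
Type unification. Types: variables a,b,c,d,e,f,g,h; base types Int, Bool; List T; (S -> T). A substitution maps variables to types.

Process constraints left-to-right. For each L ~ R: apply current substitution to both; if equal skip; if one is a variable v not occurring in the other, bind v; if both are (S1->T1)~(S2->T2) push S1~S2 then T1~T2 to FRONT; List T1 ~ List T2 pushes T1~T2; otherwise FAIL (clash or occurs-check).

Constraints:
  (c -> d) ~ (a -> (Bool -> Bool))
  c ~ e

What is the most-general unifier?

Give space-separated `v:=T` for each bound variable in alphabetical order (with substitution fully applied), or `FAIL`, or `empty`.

Answer: a:=e c:=e d:=(Bool -> Bool)

Derivation:
step 1: unify (c -> d) ~ (a -> (Bool -> Bool))  [subst: {-} | 1 pending]
  -> decompose arrow: push c~a, d~(Bool -> Bool)
step 2: unify c ~ a  [subst: {-} | 2 pending]
  bind c := a
step 3: unify d ~ (Bool -> Bool)  [subst: {c:=a} | 1 pending]
  bind d := (Bool -> Bool)
step 4: unify a ~ e  [subst: {c:=a, d:=(Bool -> Bool)} | 0 pending]
  bind a := e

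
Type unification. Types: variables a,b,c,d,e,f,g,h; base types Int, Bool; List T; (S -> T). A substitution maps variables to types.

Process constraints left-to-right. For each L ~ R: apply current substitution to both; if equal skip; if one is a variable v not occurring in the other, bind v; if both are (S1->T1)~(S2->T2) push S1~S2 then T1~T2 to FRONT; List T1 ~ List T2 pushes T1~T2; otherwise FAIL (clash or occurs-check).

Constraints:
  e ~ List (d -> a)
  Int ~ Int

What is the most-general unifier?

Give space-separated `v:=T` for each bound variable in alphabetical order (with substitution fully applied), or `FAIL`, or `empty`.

Answer: e:=List (d -> a)

Derivation:
step 1: unify e ~ List (d -> a)  [subst: {-} | 1 pending]
  bind e := List (d -> a)
step 2: unify Int ~ Int  [subst: {e:=List (d -> a)} | 0 pending]
  -> identical, skip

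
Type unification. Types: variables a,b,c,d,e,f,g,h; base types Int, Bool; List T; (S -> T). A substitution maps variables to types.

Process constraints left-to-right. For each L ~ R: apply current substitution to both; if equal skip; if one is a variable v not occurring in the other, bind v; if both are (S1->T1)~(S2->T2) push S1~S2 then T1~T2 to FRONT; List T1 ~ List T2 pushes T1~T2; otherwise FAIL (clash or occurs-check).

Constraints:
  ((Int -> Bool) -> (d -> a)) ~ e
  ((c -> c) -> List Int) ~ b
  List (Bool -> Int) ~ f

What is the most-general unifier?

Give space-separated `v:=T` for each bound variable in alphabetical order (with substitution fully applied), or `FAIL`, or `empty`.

Answer: b:=((c -> c) -> List Int) e:=((Int -> Bool) -> (d -> a)) f:=List (Bool -> Int)

Derivation:
step 1: unify ((Int -> Bool) -> (d -> a)) ~ e  [subst: {-} | 2 pending]
  bind e := ((Int -> Bool) -> (d -> a))
step 2: unify ((c -> c) -> List Int) ~ b  [subst: {e:=((Int -> Bool) -> (d -> a))} | 1 pending]
  bind b := ((c -> c) -> List Int)
step 3: unify List (Bool -> Int) ~ f  [subst: {e:=((Int -> Bool) -> (d -> a)), b:=((c -> c) -> List Int)} | 0 pending]
  bind f := List (Bool -> Int)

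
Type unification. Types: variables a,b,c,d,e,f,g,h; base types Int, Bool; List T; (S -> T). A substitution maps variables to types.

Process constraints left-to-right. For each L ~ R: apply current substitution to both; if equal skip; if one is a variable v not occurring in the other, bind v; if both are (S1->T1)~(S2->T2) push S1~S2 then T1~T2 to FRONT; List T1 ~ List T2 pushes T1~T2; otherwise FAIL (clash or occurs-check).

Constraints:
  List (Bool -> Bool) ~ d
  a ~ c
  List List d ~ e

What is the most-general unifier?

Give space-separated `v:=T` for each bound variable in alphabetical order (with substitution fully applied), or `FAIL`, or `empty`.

step 1: unify List (Bool -> Bool) ~ d  [subst: {-} | 2 pending]
  bind d := List (Bool -> Bool)
step 2: unify a ~ c  [subst: {d:=List (Bool -> Bool)} | 1 pending]
  bind a := c
step 3: unify List List List (Bool -> Bool) ~ e  [subst: {d:=List (Bool -> Bool), a:=c} | 0 pending]
  bind e := List List List (Bool -> Bool)

Answer: a:=c d:=List (Bool -> Bool) e:=List List List (Bool -> Bool)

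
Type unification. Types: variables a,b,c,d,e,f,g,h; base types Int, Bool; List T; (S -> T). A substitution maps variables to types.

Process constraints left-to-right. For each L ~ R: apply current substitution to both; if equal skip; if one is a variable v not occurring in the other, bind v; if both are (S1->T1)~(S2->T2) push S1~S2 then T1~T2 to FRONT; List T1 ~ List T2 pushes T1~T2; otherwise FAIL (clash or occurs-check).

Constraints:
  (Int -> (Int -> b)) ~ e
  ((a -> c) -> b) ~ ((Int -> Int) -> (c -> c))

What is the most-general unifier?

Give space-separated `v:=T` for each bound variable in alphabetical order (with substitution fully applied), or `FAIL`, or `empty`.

step 1: unify (Int -> (Int -> b)) ~ e  [subst: {-} | 1 pending]
  bind e := (Int -> (Int -> b))
step 2: unify ((a -> c) -> b) ~ ((Int -> Int) -> (c -> c))  [subst: {e:=(Int -> (Int -> b))} | 0 pending]
  -> decompose arrow: push (a -> c)~(Int -> Int), b~(c -> c)
step 3: unify (a -> c) ~ (Int -> Int)  [subst: {e:=(Int -> (Int -> b))} | 1 pending]
  -> decompose arrow: push a~Int, c~Int
step 4: unify a ~ Int  [subst: {e:=(Int -> (Int -> b))} | 2 pending]
  bind a := Int
step 5: unify c ~ Int  [subst: {e:=(Int -> (Int -> b)), a:=Int} | 1 pending]
  bind c := Int
step 6: unify b ~ (Int -> Int)  [subst: {e:=(Int -> (Int -> b)), a:=Int, c:=Int} | 0 pending]
  bind b := (Int -> Int)

Answer: a:=Int b:=(Int -> Int) c:=Int e:=(Int -> (Int -> (Int -> Int)))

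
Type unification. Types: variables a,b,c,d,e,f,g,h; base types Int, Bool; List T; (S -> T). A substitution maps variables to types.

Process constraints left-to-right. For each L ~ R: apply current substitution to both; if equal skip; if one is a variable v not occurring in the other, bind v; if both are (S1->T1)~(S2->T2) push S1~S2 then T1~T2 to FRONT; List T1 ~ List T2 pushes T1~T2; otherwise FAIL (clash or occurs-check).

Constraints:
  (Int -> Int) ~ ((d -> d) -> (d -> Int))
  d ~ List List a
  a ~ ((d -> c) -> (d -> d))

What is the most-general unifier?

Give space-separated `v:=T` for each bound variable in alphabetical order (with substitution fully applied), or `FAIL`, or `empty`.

step 1: unify (Int -> Int) ~ ((d -> d) -> (d -> Int))  [subst: {-} | 2 pending]
  -> decompose arrow: push Int~(d -> d), Int~(d -> Int)
step 2: unify Int ~ (d -> d)  [subst: {-} | 3 pending]
  clash: Int vs (d -> d)

Answer: FAIL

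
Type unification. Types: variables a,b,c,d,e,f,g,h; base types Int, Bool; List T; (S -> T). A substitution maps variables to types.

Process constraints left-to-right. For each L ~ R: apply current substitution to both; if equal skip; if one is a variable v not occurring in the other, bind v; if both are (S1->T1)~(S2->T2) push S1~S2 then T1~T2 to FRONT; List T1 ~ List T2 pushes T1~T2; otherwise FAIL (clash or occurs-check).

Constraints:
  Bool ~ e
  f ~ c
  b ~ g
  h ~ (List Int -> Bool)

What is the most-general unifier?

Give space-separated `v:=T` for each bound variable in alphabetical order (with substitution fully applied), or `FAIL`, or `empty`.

Answer: b:=g e:=Bool f:=c h:=(List Int -> Bool)

Derivation:
step 1: unify Bool ~ e  [subst: {-} | 3 pending]
  bind e := Bool
step 2: unify f ~ c  [subst: {e:=Bool} | 2 pending]
  bind f := c
step 3: unify b ~ g  [subst: {e:=Bool, f:=c} | 1 pending]
  bind b := g
step 4: unify h ~ (List Int -> Bool)  [subst: {e:=Bool, f:=c, b:=g} | 0 pending]
  bind h := (List Int -> Bool)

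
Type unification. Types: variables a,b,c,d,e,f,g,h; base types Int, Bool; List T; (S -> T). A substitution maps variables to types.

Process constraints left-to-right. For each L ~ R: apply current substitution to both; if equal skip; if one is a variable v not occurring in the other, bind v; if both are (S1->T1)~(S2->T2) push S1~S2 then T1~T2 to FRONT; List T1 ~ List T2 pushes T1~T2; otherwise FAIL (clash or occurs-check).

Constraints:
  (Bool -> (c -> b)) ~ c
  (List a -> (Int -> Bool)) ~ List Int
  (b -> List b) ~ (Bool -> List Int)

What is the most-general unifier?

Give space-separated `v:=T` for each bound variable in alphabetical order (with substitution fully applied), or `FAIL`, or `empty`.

step 1: unify (Bool -> (c -> b)) ~ c  [subst: {-} | 2 pending]
  occurs-check fail

Answer: FAIL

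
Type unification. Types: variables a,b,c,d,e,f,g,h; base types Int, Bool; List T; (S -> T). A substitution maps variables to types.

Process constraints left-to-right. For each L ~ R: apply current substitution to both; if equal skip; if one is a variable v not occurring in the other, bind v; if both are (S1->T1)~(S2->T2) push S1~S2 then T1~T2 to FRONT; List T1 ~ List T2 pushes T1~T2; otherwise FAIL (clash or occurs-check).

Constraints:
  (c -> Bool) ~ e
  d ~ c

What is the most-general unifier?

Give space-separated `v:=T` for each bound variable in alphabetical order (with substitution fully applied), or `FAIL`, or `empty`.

step 1: unify (c -> Bool) ~ e  [subst: {-} | 1 pending]
  bind e := (c -> Bool)
step 2: unify d ~ c  [subst: {e:=(c -> Bool)} | 0 pending]
  bind d := c

Answer: d:=c e:=(c -> Bool)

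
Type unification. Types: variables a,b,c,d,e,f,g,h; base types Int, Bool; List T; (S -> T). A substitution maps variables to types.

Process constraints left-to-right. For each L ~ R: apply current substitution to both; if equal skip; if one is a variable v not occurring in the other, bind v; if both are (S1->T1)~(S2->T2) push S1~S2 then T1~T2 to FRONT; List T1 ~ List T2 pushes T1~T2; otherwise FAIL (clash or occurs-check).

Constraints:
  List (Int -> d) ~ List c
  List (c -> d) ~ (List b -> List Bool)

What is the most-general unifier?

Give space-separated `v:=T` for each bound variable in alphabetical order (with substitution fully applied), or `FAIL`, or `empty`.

Answer: FAIL

Derivation:
step 1: unify List (Int -> d) ~ List c  [subst: {-} | 1 pending]
  -> decompose List: push (Int -> d)~c
step 2: unify (Int -> d) ~ c  [subst: {-} | 1 pending]
  bind c := (Int -> d)
step 3: unify List ((Int -> d) -> d) ~ (List b -> List Bool)  [subst: {c:=(Int -> d)} | 0 pending]
  clash: List ((Int -> d) -> d) vs (List b -> List Bool)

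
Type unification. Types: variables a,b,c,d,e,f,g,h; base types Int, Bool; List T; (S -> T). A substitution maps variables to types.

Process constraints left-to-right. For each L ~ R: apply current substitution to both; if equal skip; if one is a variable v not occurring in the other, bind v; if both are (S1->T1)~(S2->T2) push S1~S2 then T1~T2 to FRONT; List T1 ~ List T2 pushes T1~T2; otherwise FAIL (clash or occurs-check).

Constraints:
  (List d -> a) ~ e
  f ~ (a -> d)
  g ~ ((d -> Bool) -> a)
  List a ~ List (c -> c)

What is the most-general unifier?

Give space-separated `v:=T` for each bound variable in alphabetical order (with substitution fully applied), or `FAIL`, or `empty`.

Answer: a:=(c -> c) e:=(List d -> (c -> c)) f:=((c -> c) -> d) g:=((d -> Bool) -> (c -> c))

Derivation:
step 1: unify (List d -> a) ~ e  [subst: {-} | 3 pending]
  bind e := (List d -> a)
step 2: unify f ~ (a -> d)  [subst: {e:=(List d -> a)} | 2 pending]
  bind f := (a -> d)
step 3: unify g ~ ((d -> Bool) -> a)  [subst: {e:=(List d -> a), f:=(a -> d)} | 1 pending]
  bind g := ((d -> Bool) -> a)
step 4: unify List a ~ List (c -> c)  [subst: {e:=(List d -> a), f:=(a -> d), g:=((d -> Bool) -> a)} | 0 pending]
  -> decompose List: push a~(c -> c)
step 5: unify a ~ (c -> c)  [subst: {e:=(List d -> a), f:=(a -> d), g:=((d -> Bool) -> a)} | 0 pending]
  bind a := (c -> c)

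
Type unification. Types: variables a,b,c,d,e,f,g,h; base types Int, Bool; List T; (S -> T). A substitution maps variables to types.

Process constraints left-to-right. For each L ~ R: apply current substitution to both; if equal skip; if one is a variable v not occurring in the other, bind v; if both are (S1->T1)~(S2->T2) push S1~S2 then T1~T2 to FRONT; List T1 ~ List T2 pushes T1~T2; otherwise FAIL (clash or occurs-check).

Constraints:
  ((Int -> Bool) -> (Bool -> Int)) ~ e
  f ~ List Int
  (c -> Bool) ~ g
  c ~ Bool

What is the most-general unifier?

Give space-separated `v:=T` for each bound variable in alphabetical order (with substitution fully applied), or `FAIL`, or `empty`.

Answer: c:=Bool e:=((Int -> Bool) -> (Bool -> Int)) f:=List Int g:=(Bool -> Bool)

Derivation:
step 1: unify ((Int -> Bool) -> (Bool -> Int)) ~ e  [subst: {-} | 3 pending]
  bind e := ((Int -> Bool) -> (Bool -> Int))
step 2: unify f ~ List Int  [subst: {e:=((Int -> Bool) -> (Bool -> Int))} | 2 pending]
  bind f := List Int
step 3: unify (c -> Bool) ~ g  [subst: {e:=((Int -> Bool) -> (Bool -> Int)), f:=List Int} | 1 pending]
  bind g := (c -> Bool)
step 4: unify c ~ Bool  [subst: {e:=((Int -> Bool) -> (Bool -> Int)), f:=List Int, g:=(c -> Bool)} | 0 pending]
  bind c := Bool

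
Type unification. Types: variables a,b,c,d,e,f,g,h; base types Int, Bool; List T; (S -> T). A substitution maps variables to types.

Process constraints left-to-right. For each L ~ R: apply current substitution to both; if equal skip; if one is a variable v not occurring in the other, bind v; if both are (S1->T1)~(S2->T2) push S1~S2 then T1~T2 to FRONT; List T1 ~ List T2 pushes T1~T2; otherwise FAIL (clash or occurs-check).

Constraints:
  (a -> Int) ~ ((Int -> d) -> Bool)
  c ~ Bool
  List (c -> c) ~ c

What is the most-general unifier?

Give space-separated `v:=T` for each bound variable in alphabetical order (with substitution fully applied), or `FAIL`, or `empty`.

step 1: unify (a -> Int) ~ ((Int -> d) -> Bool)  [subst: {-} | 2 pending]
  -> decompose arrow: push a~(Int -> d), Int~Bool
step 2: unify a ~ (Int -> d)  [subst: {-} | 3 pending]
  bind a := (Int -> d)
step 3: unify Int ~ Bool  [subst: {a:=(Int -> d)} | 2 pending]
  clash: Int vs Bool

Answer: FAIL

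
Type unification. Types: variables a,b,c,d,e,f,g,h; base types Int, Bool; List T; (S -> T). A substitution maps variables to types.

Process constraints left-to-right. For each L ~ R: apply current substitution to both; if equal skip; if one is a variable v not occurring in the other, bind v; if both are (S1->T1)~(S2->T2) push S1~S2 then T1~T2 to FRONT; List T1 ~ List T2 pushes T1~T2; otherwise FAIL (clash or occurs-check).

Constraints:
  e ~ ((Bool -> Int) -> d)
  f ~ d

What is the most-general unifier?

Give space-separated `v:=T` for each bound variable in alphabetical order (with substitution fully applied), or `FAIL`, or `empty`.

step 1: unify e ~ ((Bool -> Int) -> d)  [subst: {-} | 1 pending]
  bind e := ((Bool -> Int) -> d)
step 2: unify f ~ d  [subst: {e:=((Bool -> Int) -> d)} | 0 pending]
  bind f := d

Answer: e:=((Bool -> Int) -> d) f:=d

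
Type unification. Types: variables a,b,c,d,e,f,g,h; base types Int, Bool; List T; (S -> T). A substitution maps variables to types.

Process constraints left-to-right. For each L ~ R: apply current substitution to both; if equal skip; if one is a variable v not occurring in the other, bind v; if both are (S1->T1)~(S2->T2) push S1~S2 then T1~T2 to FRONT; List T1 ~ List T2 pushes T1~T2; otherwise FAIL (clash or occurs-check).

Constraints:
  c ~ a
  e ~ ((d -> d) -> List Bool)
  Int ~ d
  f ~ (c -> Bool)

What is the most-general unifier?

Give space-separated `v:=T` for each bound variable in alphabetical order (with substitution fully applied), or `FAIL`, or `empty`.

Answer: c:=a d:=Int e:=((Int -> Int) -> List Bool) f:=(a -> Bool)

Derivation:
step 1: unify c ~ a  [subst: {-} | 3 pending]
  bind c := a
step 2: unify e ~ ((d -> d) -> List Bool)  [subst: {c:=a} | 2 pending]
  bind e := ((d -> d) -> List Bool)
step 3: unify Int ~ d  [subst: {c:=a, e:=((d -> d) -> List Bool)} | 1 pending]
  bind d := Int
step 4: unify f ~ (a -> Bool)  [subst: {c:=a, e:=((d -> d) -> List Bool), d:=Int} | 0 pending]
  bind f := (a -> Bool)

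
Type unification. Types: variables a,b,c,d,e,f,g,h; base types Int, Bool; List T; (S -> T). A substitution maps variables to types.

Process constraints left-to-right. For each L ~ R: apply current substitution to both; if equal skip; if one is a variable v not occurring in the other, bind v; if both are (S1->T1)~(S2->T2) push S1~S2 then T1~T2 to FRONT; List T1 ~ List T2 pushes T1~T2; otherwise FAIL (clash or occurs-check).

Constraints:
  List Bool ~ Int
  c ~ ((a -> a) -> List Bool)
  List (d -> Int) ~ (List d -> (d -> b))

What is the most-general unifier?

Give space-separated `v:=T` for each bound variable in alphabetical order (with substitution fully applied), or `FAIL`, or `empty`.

Answer: FAIL

Derivation:
step 1: unify List Bool ~ Int  [subst: {-} | 2 pending]
  clash: List Bool vs Int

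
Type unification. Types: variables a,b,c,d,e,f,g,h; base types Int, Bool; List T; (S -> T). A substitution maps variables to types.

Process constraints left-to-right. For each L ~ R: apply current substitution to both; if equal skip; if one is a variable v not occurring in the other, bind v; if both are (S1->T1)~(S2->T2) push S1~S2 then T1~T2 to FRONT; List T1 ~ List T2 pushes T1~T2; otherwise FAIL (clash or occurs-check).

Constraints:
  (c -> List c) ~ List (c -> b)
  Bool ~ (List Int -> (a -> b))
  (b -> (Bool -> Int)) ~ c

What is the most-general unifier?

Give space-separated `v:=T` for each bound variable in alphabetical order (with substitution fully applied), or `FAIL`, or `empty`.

Answer: FAIL

Derivation:
step 1: unify (c -> List c) ~ List (c -> b)  [subst: {-} | 2 pending]
  clash: (c -> List c) vs List (c -> b)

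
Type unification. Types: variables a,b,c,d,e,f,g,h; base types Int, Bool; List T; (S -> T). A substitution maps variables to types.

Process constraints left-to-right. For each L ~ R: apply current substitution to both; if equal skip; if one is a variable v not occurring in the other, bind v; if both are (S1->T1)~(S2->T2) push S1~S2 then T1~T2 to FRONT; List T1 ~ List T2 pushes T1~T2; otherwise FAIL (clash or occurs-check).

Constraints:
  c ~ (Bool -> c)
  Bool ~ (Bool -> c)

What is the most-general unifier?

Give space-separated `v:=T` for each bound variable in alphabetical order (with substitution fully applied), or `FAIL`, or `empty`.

Answer: FAIL

Derivation:
step 1: unify c ~ (Bool -> c)  [subst: {-} | 1 pending]
  occurs-check fail: c in (Bool -> c)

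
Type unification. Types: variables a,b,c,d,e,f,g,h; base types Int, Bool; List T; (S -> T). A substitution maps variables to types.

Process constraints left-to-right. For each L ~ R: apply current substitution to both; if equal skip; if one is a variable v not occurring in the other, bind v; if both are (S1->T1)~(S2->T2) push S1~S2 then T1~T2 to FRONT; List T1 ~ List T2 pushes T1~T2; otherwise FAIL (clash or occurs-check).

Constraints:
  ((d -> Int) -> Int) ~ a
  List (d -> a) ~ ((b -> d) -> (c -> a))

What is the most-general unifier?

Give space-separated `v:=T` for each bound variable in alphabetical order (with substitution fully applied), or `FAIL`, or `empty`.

step 1: unify ((d -> Int) -> Int) ~ a  [subst: {-} | 1 pending]
  bind a := ((d -> Int) -> Int)
step 2: unify List (d -> ((d -> Int) -> Int)) ~ ((b -> d) -> (c -> ((d -> Int) -> Int)))  [subst: {a:=((d -> Int) -> Int)} | 0 pending]
  clash: List (d -> ((d -> Int) -> Int)) vs ((b -> d) -> (c -> ((d -> Int) -> Int)))

Answer: FAIL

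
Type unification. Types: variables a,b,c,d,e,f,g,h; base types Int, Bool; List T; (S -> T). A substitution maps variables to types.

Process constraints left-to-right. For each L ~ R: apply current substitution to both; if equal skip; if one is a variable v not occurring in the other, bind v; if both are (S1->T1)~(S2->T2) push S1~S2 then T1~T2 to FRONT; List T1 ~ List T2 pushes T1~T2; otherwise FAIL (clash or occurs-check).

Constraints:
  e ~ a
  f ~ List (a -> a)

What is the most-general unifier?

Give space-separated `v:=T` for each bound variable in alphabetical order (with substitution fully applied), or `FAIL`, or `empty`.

Answer: e:=a f:=List (a -> a)

Derivation:
step 1: unify e ~ a  [subst: {-} | 1 pending]
  bind e := a
step 2: unify f ~ List (a -> a)  [subst: {e:=a} | 0 pending]
  bind f := List (a -> a)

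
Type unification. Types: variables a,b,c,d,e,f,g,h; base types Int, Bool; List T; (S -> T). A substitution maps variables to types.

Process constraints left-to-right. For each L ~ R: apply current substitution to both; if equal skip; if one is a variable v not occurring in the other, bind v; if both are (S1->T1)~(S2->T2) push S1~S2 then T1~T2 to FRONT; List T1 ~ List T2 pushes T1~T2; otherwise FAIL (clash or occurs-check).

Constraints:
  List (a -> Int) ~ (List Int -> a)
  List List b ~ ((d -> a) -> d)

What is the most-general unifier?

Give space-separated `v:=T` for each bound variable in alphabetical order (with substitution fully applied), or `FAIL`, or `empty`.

step 1: unify List (a -> Int) ~ (List Int -> a)  [subst: {-} | 1 pending]
  clash: List (a -> Int) vs (List Int -> a)

Answer: FAIL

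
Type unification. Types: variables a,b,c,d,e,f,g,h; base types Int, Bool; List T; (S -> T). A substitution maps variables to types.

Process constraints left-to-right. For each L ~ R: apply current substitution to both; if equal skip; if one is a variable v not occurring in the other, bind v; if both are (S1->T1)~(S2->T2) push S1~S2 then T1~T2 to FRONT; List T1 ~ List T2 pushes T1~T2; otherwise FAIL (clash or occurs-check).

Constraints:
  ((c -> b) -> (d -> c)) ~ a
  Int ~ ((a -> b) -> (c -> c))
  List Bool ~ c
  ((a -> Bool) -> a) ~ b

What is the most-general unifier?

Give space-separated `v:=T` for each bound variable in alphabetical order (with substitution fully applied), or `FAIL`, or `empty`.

Answer: FAIL

Derivation:
step 1: unify ((c -> b) -> (d -> c)) ~ a  [subst: {-} | 3 pending]
  bind a := ((c -> b) -> (d -> c))
step 2: unify Int ~ ((((c -> b) -> (d -> c)) -> b) -> (c -> c))  [subst: {a:=((c -> b) -> (d -> c))} | 2 pending]
  clash: Int vs ((((c -> b) -> (d -> c)) -> b) -> (c -> c))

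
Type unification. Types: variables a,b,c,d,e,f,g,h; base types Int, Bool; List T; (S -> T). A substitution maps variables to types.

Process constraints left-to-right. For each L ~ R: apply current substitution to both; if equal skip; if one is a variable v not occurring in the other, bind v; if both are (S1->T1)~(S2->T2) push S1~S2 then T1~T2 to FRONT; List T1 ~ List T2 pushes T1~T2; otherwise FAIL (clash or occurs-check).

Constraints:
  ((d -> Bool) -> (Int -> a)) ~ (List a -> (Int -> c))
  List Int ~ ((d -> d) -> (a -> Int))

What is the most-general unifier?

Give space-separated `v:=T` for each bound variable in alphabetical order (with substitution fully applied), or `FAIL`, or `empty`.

Answer: FAIL

Derivation:
step 1: unify ((d -> Bool) -> (Int -> a)) ~ (List a -> (Int -> c))  [subst: {-} | 1 pending]
  -> decompose arrow: push (d -> Bool)~List a, (Int -> a)~(Int -> c)
step 2: unify (d -> Bool) ~ List a  [subst: {-} | 2 pending]
  clash: (d -> Bool) vs List a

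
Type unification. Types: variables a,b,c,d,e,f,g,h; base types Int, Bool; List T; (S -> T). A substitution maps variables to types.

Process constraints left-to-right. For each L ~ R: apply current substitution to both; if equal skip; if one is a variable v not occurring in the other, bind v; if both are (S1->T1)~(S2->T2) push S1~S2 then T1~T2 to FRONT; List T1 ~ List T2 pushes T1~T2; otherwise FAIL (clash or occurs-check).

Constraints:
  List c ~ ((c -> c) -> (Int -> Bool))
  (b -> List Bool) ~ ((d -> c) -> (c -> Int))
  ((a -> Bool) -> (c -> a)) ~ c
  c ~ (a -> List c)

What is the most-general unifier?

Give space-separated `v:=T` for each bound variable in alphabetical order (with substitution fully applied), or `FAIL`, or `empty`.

step 1: unify List c ~ ((c -> c) -> (Int -> Bool))  [subst: {-} | 3 pending]
  clash: List c vs ((c -> c) -> (Int -> Bool))

Answer: FAIL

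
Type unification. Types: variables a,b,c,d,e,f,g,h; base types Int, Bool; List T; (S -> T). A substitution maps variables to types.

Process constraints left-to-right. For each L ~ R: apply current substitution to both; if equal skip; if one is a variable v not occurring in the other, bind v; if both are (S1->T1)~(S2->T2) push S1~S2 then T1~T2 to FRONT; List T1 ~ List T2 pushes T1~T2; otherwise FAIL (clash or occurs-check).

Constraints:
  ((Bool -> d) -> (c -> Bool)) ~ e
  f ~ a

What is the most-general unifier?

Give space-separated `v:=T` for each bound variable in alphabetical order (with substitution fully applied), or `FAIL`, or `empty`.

Answer: e:=((Bool -> d) -> (c -> Bool)) f:=a

Derivation:
step 1: unify ((Bool -> d) -> (c -> Bool)) ~ e  [subst: {-} | 1 pending]
  bind e := ((Bool -> d) -> (c -> Bool))
step 2: unify f ~ a  [subst: {e:=((Bool -> d) -> (c -> Bool))} | 0 pending]
  bind f := a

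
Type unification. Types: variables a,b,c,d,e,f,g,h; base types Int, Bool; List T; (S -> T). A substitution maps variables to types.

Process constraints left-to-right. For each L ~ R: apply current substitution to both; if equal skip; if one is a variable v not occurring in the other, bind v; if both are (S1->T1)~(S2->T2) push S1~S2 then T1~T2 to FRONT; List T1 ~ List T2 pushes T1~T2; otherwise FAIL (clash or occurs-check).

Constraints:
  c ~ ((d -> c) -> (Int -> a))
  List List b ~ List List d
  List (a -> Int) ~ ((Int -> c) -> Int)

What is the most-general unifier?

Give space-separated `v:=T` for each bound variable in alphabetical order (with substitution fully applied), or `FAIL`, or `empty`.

step 1: unify c ~ ((d -> c) -> (Int -> a))  [subst: {-} | 2 pending]
  occurs-check fail: c in ((d -> c) -> (Int -> a))

Answer: FAIL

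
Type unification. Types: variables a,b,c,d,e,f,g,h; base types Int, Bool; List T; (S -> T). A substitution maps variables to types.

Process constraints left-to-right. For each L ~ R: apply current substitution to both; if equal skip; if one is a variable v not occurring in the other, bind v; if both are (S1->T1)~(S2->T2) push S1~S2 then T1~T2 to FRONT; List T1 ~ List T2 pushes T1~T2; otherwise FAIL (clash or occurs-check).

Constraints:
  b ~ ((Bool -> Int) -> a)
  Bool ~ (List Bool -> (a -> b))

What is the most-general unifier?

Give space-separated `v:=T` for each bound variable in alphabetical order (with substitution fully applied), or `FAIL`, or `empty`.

step 1: unify b ~ ((Bool -> Int) -> a)  [subst: {-} | 1 pending]
  bind b := ((Bool -> Int) -> a)
step 2: unify Bool ~ (List Bool -> (a -> ((Bool -> Int) -> a)))  [subst: {b:=((Bool -> Int) -> a)} | 0 pending]
  clash: Bool vs (List Bool -> (a -> ((Bool -> Int) -> a)))

Answer: FAIL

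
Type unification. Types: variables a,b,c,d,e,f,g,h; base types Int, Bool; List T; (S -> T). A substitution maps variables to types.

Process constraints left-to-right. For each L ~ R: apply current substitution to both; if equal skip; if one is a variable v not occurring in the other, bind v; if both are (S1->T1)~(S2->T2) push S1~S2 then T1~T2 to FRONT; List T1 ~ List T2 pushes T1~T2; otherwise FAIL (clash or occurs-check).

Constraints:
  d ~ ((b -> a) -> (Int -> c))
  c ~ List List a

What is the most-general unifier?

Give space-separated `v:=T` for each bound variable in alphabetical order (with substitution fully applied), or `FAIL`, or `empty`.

step 1: unify d ~ ((b -> a) -> (Int -> c))  [subst: {-} | 1 pending]
  bind d := ((b -> a) -> (Int -> c))
step 2: unify c ~ List List a  [subst: {d:=((b -> a) -> (Int -> c))} | 0 pending]
  bind c := List List a

Answer: c:=List List a d:=((b -> a) -> (Int -> List List a))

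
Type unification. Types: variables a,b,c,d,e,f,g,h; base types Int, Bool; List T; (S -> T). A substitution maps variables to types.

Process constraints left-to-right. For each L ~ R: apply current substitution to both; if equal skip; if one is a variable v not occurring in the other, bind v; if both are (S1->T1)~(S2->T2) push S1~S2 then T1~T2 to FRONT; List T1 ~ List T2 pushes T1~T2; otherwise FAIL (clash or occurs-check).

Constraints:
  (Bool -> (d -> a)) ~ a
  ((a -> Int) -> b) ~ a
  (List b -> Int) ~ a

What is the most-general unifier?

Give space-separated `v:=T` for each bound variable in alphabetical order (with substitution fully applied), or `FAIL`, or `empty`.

step 1: unify (Bool -> (d -> a)) ~ a  [subst: {-} | 2 pending]
  occurs-check fail

Answer: FAIL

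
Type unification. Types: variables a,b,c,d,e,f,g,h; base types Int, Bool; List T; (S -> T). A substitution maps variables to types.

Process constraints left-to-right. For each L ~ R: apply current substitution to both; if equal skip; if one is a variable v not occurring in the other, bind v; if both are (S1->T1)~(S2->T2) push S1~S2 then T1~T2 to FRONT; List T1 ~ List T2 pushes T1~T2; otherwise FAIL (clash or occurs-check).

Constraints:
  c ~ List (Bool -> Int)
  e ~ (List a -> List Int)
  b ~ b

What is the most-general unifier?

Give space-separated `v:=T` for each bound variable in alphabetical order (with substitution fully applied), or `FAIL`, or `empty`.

step 1: unify c ~ List (Bool -> Int)  [subst: {-} | 2 pending]
  bind c := List (Bool -> Int)
step 2: unify e ~ (List a -> List Int)  [subst: {c:=List (Bool -> Int)} | 1 pending]
  bind e := (List a -> List Int)
step 3: unify b ~ b  [subst: {c:=List (Bool -> Int), e:=(List a -> List Int)} | 0 pending]
  -> identical, skip

Answer: c:=List (Bool -> Int) e:=(List a -> List Int)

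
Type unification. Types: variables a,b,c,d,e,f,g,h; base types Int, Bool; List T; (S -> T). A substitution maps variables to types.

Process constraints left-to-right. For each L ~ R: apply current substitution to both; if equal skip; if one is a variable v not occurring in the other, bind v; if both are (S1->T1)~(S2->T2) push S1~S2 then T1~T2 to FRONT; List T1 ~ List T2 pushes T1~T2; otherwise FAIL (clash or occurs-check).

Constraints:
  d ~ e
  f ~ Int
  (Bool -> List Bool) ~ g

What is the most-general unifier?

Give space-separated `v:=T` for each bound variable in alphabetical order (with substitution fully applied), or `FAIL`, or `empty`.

Answer: d:=e f:=Int g:=(Bool -> List Bool)

Derivation:
step 1: unify d ~ e  [subst: {-} | 2 pending]
  bind d := e
step 2: unify f ~ Int  [subst: {d:=e} | 1 pending]
  bind f := Int
step 3: unify (Bool -> List Bool) ~ g  [subst: {d:=e, f:=Int} | 0 pending]
  bind g := (Bool -> List Bool)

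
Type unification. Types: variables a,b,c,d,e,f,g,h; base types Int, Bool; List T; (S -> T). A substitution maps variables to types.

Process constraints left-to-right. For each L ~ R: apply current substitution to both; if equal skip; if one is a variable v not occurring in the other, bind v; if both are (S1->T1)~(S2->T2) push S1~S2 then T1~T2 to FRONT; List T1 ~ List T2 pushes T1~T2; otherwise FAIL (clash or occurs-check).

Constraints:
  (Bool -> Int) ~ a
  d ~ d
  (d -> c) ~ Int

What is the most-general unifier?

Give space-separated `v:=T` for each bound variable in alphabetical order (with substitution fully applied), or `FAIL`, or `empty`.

Answer: FAIL

Derivation:
step 1: unify (Bool -> Int) ~ a  [subst: {-} | 2 pending]
  bind a := (Bool -> Int)
step 2: unify d ~ d  [subst: {a:=(Bool -> Int)} | 1 pending]
  -> identical, skip
step 3: unify (d -> c) ~ Int  [subst: {a:=(Bool -> Int)} | 0 pending]
  clash: (d -> c) vs Int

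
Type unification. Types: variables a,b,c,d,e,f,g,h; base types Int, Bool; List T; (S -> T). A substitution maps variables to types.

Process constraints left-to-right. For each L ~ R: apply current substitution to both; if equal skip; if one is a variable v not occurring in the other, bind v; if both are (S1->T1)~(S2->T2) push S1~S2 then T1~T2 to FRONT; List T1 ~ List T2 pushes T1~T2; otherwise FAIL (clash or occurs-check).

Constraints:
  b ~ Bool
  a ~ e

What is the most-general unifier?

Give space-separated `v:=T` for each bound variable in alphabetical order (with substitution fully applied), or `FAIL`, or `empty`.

Answer: a:=e b:=Bool

Derivation:
step 1: unify b ~ Bool  [subst: {-} | 1 pending]
  bind b := Bool
step 2: unify a ~ e  [subst: {b:=Bool} | 0 pending]
  bind a := e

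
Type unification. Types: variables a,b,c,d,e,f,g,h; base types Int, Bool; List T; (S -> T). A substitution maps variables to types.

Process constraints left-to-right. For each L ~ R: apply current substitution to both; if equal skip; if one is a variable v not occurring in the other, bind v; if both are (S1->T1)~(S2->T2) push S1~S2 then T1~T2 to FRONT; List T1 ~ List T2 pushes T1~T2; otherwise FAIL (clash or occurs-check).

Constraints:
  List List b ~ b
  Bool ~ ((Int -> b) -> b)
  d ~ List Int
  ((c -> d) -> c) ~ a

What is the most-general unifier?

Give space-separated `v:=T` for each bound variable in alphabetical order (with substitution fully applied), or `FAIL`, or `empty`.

Answer: FAIL

Derivation:
step 1: unify List List b ~ b  [subst: {-} | 3 pending]
  occurs-check fail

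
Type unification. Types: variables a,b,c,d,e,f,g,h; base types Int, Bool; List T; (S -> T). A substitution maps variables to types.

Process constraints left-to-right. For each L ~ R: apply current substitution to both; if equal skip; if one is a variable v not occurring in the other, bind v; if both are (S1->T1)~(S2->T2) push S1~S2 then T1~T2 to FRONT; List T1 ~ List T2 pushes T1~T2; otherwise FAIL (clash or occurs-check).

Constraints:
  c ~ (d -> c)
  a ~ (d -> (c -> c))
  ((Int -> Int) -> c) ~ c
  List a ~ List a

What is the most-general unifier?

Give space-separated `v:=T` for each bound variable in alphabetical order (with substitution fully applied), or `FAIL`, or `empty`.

step 1: unify c ~ (d -> c)  [subst: {-} | 3 pending]
  occurs-check fail: c in (d -> c)

Answer: FAIL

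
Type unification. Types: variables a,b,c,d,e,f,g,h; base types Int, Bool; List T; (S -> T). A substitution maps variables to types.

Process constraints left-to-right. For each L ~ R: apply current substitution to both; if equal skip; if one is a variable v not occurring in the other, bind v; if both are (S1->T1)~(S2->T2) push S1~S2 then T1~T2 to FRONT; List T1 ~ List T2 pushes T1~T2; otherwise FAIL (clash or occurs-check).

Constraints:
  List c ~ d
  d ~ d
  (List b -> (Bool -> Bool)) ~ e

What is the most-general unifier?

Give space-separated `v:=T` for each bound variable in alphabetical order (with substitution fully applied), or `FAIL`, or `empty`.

step 1: unify List c ~ d  [subst: {-} | 2 pending]
  bind d := List c
step 2: unify List c ~ List c  [subst: {d:=List c} | 1 pending]
  -> identical, skip
step 3: unify (List b -> (Bool -> Bool)) ~ e  [subst: {d:=List c} | 0 pending]
  bind e := (List b -> (Bool -> Bool))

Answer: d:=List c e:=(List b -> (Bool -> Bool))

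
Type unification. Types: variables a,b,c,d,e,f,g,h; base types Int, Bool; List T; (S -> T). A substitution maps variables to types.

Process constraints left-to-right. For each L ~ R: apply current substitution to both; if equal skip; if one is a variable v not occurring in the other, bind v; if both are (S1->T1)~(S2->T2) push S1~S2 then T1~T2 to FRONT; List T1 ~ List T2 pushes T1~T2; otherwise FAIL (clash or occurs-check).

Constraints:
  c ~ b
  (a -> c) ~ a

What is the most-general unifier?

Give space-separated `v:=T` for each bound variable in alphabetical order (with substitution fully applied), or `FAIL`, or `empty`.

Answer: FAIL

Derivation:
step 1: unify c ~ b  [subst: {-} | 1 pending]
  bind c := b
step 2: unify (a -> b) ~ a  [subst: {c:=b} | 0 pending]
  occurs-check fail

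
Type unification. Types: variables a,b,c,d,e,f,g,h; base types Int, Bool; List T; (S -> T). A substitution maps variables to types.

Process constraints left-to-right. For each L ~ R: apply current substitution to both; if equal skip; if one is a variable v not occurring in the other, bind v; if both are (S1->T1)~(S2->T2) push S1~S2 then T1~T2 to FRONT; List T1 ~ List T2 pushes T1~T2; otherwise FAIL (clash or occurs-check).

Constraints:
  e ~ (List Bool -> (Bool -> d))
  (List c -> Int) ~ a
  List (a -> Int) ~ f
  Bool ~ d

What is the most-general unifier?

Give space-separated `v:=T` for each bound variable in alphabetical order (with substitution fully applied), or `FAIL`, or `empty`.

Answer: a:=(List c -> Int) d:=Bool e:=(List Bool -> (Bool -> Bool)) f:=List ((List c -> Int) -> Int)

Derivation:
step 1: unify e ~ (List Bool -> (Bool -> d))  [subst: {-} | 3 pending]
  bind e := (List Bool -> (Bool -> d))
step 2: unify (List c -> Int) ~ a  [subst: {e:=(List Bool -> (Bool -> d))} | 2 pending]
  bind a := (List c -> Int)
step 3: unify List ((List c -> Int) -> Int) ~ f  [subst: {e:=(List Bool -> (Bool -> d)), a:=(List c -> Int)} | 1 pending]
  bind f := List ((List c -> Int) -> Int)
step 4: unify Bool ~ d  [subst: {e:=(List Bool -> (Bool -> d)), a:=(List c -> Int), f:=List ((List c -> Int) -> Int)} | 0 pending]
  bind d := Bool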